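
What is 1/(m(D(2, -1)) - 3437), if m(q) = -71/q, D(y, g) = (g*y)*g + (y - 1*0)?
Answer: -4/13819 ≈ -0.00028946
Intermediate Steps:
D(y, g) = y + y*g² (D(y, g) = y*g² + (y + 0) = y*g² + y = y + y*g²)
1/(m(D(2, -1)) - 3437) = 1/(-71*1/(2*(1 + (-1)²)) - 3437) = 1/(-71*1/(2*(1 + 1)) - 3437) = 1/(-71/(2*2) - 3437) = 1/(-71/4 - 3437) = 1/(-13819/4) = -4/13819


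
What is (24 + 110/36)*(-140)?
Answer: -34090/9 ≈ -3787.8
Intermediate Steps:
(24 + 110/36)*(-140) = (24 + 110*(1/36))*(-140) = (24 + 55/18)*(-140) = (487/18)*(-140) = -34090/9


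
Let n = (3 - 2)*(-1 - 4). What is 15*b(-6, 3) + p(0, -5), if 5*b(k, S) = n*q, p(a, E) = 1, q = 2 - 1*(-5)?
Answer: -104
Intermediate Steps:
q = 7 (q = 2 + 5 = 7)
n = -5 (n = 1*(-5) = -5)
b(k, S) = -7 (b(k, S) = (-5*7)/5 = (1/5)*(-35) = -7)
15*b(-6, 3) + p(0, -5) = 15*(-7) + 1 = -105 + 1 = -104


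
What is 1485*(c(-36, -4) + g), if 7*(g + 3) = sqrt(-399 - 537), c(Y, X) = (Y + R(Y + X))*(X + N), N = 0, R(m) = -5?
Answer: 239085 + 8910*I*sqrt(26)/7 ≈ 2.3909e+5 + 6490.3*I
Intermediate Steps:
c(Y, X) = X*(-5 + Y) (c(Y, X) = (Y - 5)*(X + 0) = (-5 + Y)*X = X*(-5 + Y))
g = -3 + 6*I*sqrt(26)/7 (g = -3 + sqrt(-399 - 537)/7 = -3 + sqrt(-936)/7 = -3 + (6*I*sqrt(26))/7 = -3 + 6*I*sqrt(26)/7 ≈ -3.0 + 4.3706*I)
1485*(c(-36, -4) + g) = 1485*(-4*(-5 - 36) + (-3 + 6*I*sqrt(26)/7)) = 1485*(-4*(-41) + (-3 + 6*I*sqrt(26)/7)) = 1485*(164 + (-3 + 6*I*sqrt(26)/7)) = 1485*(161 + 6*I*sqrt(26)/7) = 239085 + 8910*I*sqrt(26)/7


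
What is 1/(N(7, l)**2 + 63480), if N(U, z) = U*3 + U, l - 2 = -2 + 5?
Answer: 1/64264 ≈ 1.5561e-5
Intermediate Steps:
l = 5 (l = 2 + (-2 + 5) = 2 + 3 = 5)
N(U, z) = 4*U (N(U, z) = 3*U + U = 4*U)
1/(N(7, l)**2 + 63480) = 1/((4*7)**2 + 63480) = 1/(28**2 + 63480) = 1/(784 + 63480) = 1/64264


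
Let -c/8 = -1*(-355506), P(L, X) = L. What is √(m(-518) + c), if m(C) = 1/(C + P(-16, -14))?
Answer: I*√810997352022/534 ≈ 1686.4*I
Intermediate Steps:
c = -2844048 (c = -(-8)*(-355506) = -8*355506 = -2844048)
m(C) = 1/(-16 + C) (m(C) = 1/(C - 16) = 1/(-16 + C))
√(m(-518) + c) = √(1/(-16 - 518) - 2844048) = √(1/(-534) - 2844048) = √(-1/534 - 2844048) = √(-1518721633/534) = I*√810997352022/534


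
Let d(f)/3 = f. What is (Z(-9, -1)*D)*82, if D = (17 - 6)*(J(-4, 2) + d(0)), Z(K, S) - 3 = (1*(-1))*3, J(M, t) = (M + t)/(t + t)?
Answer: 0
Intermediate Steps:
J(M, t) = (M + t)/(2*t) (J(M, t) = (M + t)/((2*t)) = (M + t)*(1/(2*t)) = (M + t)/(2*t))
d(f) = 3*f
Z(K, S) = 0 (Z(K, S) = 3 + (1*(-1))*3 = 3 - 1*3 = 3 - 3 = 0)
D = -11/2 (D = (17 - 6)*((½)*(-4 + 2)/2 + 3*0) = 11*((½)*(½)*(-2) + 0) = 11*(-½ + 0) = 11*(-½) = -11/2 ≈ -5.5000)
(Z(-9, -1)*D)*82 = (0*(-11/2))*82 = 0*82 = 0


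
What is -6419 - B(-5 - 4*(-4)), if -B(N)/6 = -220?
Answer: -7739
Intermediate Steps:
B(N) = 1320 (B(N) = -6*(-220) = 1320)
-6419 - B(-5 - 4*(-4)) = -6419 - 1*1320 = -6419 - 1320 = -7739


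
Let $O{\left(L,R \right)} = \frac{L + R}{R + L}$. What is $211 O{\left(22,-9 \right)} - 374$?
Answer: $-163$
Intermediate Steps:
$O{\left(L,R \right)} = 1$ ($O{\left(L,R \right)} = \frac{L + R}{L + R} = 1$)
$211 O{\left(22,-9 \right)} - 374 = 211 \cdot 1 - 374 = 211 - 374 = -163$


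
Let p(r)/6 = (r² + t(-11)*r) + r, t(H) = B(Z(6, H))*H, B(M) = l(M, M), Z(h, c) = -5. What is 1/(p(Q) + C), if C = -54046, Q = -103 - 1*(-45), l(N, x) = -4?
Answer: -1/49522 ≈ -2.0193e-5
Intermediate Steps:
B(M) = -4
t(H) = -4*H
Q = -58 (Q = -103 + 45 = -58)
p(r) = 6*r² + 270*r (p(r) = 6*((r² + (-4*(-11))*r) + r) = 6*((r² + 44*r) + r) = 6*(r² + 45*r) = 6*r² + 270*r)
1/(p(Q) + C) = 1/(6*(-58)*(45 - 58) - 54046) = 1/(6*(-58)*(-13) - 54046) = 1/(4524 - 54046) = 1/(-49522) = -1/49522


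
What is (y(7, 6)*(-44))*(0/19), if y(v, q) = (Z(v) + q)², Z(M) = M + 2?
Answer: 0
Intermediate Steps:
Z(M) = 2 + M
y(v, q) = (2 + q + v)² (y(v, q) = ((2 + v) + q)² = (2 + q + v)²)
(y(7, 6)*(-44))*(0/19) = ((2 + 6 + 7)²*(-44))*(0/19) = (15²*(-44))*(0*(1/19)) = (225*(-44))*0 = -9900*0 = 0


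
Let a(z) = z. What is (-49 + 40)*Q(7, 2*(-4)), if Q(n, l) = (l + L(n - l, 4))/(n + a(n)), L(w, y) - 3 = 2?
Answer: 27/14 ≈ 1.9286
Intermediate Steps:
L(w, y) = 5 (L(w, y) = 3 + 2 = 5)
Q(n, l) = (5 + l)/(2*n) (Q(n, l) = (l + 5)/(n + n) = (5 + l)/((2*n)) = (5 + l)*(1/(2*n)) = (5 + l)/(2*n))
(-49 + 40)*Q(7, 2*(-4)) = (-49 + 40)*((½)*(5 + 2*(-4))/7) = -9*(5 - 8)/(2*7) = -9*(-3)/(2*7) = -9*(-3/14) = 27/14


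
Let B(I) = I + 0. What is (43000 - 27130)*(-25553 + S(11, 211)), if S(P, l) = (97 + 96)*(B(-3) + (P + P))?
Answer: -347330820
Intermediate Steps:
B(I) = I
S(P, l) = -579 + 386*P (S(P, l) = (97 + 96)*(-3 + (P + P)) = 193*(-3 + 2*P) = -579 + 386*P)
(43000 - 27130)*(-25553 + S(11, 211)) = (43000 - 27130)*(-25553 + (-579 + 386*11)) = 15870*(-25553 + (-579 + 4246)) = 15870*(-25553 + 3667) = 15870*(-21886) = -347330820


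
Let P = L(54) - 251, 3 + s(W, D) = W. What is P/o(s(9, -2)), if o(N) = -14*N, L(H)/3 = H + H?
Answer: -73/84 ≈ -0.86905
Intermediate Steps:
s(W, D) = -3 + W
L(H) = 6*H (L(H) = 3*(H + H) = 3*(2*H) = 6*H)
P = 73 (P = 6*54 - 251 = 324 - 251 = 73)
P/o(s(9, -2)) = 73/((-14*(-3 + 9))) = 73/((-14*6)) = 73/(-84) = 73*(-1/84) = -73/84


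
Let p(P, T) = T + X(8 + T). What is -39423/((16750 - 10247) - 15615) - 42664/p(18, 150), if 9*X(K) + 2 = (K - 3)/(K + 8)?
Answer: -11215123713/40007576 ≈ -280.33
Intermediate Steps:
X(K) = -2/9 + (-3 + K)/(9*(8 + K)) (X(K) = -2/9 + ((K - 3)/(K + 8))/9 = -2/9 + ((-3 + K)/(8 + K))/9 = -2/9 + (-3 + K)/(9*(8 + K)))
p(P, T) = T + (-27 - T)/(9*(16 + T)) (p(P, T) = T + (-19 - (8 + T))/(9*(8 + (8 + T))) = T + (-19 + (-8 - T))/(9*(16 + T)) = T + (-27 - T)/(9*(16 + T)))
-39423/((16750 - 10247) - 15615) - 42664/p(18, 150) = -39423/((16750 - 10247) - 15615) - 42664*(16 + 150)/(-3 - ⅑*150 + 150*(16 + 150)) = -39423/(6503 - 15615) - 42664*166/(-3 - 50/3 + 150*166) = -39423/(-9112) - 42664*166/(-3 - 50/3 + 24900) = -39423*(-1/9112) - 42664/((1/166)*(74641/3)) = 2319/536 - 42664/74641/498 = 2319/536 - 42664*498/74641 = 2319/536 - 21246672/74641 = -11215123713/40007576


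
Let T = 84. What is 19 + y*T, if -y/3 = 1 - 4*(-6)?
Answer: -6281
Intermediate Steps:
y = -75 (y = -3*(1 - 4*(-6)) = -3*(1 + 24) = -3*25 = -75)
19 + y*T = 19 - 75*84 = 19 - 6300 = -6281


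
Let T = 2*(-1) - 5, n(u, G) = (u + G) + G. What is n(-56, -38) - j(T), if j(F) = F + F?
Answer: -118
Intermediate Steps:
n(u, G) = u + 2*G (n(u, G) = (G + u) + G = u + 2*G)
T = -7 (T = -2 - 5 = -7)
j(F) = 2*F
n(-56, -38) - j(T) = (-56 + 2*(-38)) - 2*(-7) = (-56 - 76) - 1*(-14) = -132 + 14 = -118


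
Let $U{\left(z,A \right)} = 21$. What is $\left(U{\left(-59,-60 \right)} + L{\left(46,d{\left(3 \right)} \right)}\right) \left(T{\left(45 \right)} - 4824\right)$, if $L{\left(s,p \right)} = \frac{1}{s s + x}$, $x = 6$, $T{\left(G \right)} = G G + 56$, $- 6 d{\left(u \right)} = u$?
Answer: $- \frac{122236309}{2122} \approx -57604.0$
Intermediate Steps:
$d{\left(u \right)} = - \frac{u}{6}$
$T{\left(G \right)} = 56 + G^{2}$ ($T{\left(G \right)} = G^{2} + 56 = 56 + G^{2}$)
$L{\left(s,p \right)} = \frac{1}{6 + s^{2}}$ ($L{\left(s,p \right)} = \frac{1}{s s + 6} = \frac{1}{s^{2} + 6} = \frac{1}{6 + s^{2}}$)
$\left(U{\left(-59,-60 \right)} + L{\left(46,d{\left(3 \right)} \right)}\right) \left(T{\left(45 \right)} - 4824\right) = \left(21 + \frac{1}{6 + 46^{2}}\right) \left(\left(56 + 45^{2}\right) - 4824\right) = \left(21 + \frac{1}{6 + 2116}\right) \left(\left(56 + 2025\right) - 4824\right) = \left(21 + \frac{1}{2122}\right) \left(2081 - 4824\right) = \left(21 + \frac{1}{2122}\right) \left(-2743\right) = \frac{44563}{2122} \left(-2743\right) = - \frac{122236309}{2122}$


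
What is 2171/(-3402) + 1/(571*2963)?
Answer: -3673052881/5755751946 ≈ -0.63815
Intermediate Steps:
2171/(-3402) + 1/(571*2963) = 2171*(-1/3402) + (1/571)*(1/2963) = -2171/3402 + 1/1691873 = -3673052881/5755751946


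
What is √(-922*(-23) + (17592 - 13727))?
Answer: √25071 ≈ 158.34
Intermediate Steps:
√(-922*(-23) + (17592 - 13727)) = √(21206 + 3865) = √25071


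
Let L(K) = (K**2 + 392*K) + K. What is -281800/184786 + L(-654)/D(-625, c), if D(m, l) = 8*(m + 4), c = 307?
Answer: -305017073/8500156 ≈ -35.884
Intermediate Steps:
L(K) = K**2 + 393*K
D(m, l) = 32 + 8*m (D(m, l) = 8*(4 + m) = 32 + 8*m)
-281800/184786 + L(-654)/D(-625, c) = -281800/184786 + (-654*(393 - 654))/(32 + 8*(-625)) = -281800*1/184786 + (-654*(-261))/(32 - 5000) = -140900/92393 + 170694/(-4968) = -140900/92393 + 170694*(-1/4968) = -140900/92393 - 3161/92 = -305017073/8500156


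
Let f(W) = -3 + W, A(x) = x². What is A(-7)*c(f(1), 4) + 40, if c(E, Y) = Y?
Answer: 236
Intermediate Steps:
A(-7)*c(f(1), 4) + 40 = (-7)²*4 + 40 = 49*4 + 40 = 196 + 40 = 236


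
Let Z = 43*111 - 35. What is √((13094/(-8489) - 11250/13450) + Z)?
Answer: 9*√304866395059967/2283541 ≈ 68.816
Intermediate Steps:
Z = 4738 (Z = 4773 - 35 = 4738)
√((13094/(-8489) - 11250/13450) + Z) = √((13094/(-8489) - 11250/13450) + 4738) = √((13094*(-1/8489) - 11250*1/13450) + 4738) = √((-13094/8489 - 225/269) + 4738) = √(-5432311/2283541 + 4738) = √(10813984947/2283541) = 9*√304866395059967/2283541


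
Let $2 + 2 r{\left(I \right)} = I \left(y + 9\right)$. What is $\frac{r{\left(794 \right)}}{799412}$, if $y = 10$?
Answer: $\frac{3771}{399706} \approx 0.0094344$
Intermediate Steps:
$r{\left(I \right)} = -1 + \frac{19 I}{2}$ ($r{\left(I \right)} = -1 + \frac{I \left(10 + 9\right)}{2} = -1 + \frac{I 19}{2} = -1 + \frac{19 I}{2}$)
$\frac{r{\left(794 \right)}}{799412} = \frac{-1 + \frac{19}{2} \cdot 794}{799412} = \left(-1 + 7543\right) \frac{1}{799412} = 7542 \cdot \frac{1}{799412} = \frac{3771}{399706}$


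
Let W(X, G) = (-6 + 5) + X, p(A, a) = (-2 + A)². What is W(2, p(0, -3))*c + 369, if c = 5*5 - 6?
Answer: 388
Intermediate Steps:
W(X, G) = -1 + X
c = 19 (c = 25 - 6 = 19)
W(2, p(0, -3))*c + 369 = (-1 + 2)*19 + 369 = 1*19 + 369 = 19 + 369 = 388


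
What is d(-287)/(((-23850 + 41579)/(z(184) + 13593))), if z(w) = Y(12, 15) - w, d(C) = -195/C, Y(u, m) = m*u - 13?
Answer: 2647320/5088223 ≈ 0.52028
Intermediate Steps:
Y(u, m) = -13 + m*u
z(w) = 167 - w (z(w) = (-13 + 15*12) - w = (-13 + 180) - w = 167 - w)
d(-287)/(((-23850 + 41579)/(z(184) + 13593))) = (-195/(-287))/(((-23850 + 41579)/((167 - 1*184) + 13593))) = (-195*(-1/287))/((17729/((167 - 184) + 13593))) = 195/(287*((17729/(-17 + 13593)))) = 195/(287*((17729/13576))) = 195/(287*((17729*(1/13576)))) = 195/(287*(17729/13576)) = (195/287)*(13576/17729) = 2647320/5088223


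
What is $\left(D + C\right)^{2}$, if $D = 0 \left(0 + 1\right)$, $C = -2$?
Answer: $4$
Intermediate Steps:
$D = 0$ ($D = 0 \cdot 1 = 0$)
$\left(D + C\right)^{2} = \left(0 - 2\right)^{2} = \left(-2\right)^{2} = 4$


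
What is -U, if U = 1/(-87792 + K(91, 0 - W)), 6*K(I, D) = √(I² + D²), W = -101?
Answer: 1580256/138733825511 + 3*√18482/138733825511 ≈ 1.1393e-5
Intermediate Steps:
K(I, D) = √(D² + I²)/6 (K(I, D) = √(I² + D²)/6 = √(D² + I²)/6)
U = 1/(-87792 + √18482/6) (U = 1/(-87792 + √((0 - 1*(-101))² + 91²)/6) = 1/(-87792 + √((0 + 101)² + 8281)/6) = 1/(-87792 + √(101² + 8281)/6) = 1/(-87792 + √(10201 + 8281)/6) = 1/(-87792 + √18482/6) ≈ -1.1393e-5)
-U = -(-1580256/138733825511 - 3*√18482/138733825511) = 1580256/138733825511 + 3*√18482/138733825511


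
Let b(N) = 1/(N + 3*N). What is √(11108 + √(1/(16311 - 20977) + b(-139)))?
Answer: √(4672560577451408 + 648574*I*√846713357)/648574 ≈ 105.39 + 0.00021284*I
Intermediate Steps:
b(N) = 1/(4*N)
√(11108 + √(1/(16311 - 20977) + b(-139))) = √(11108 + √(1/(16311 - 20977) + (¼)/(-139))) = √(11108 + √(1/(-4666) + (¼)*(-1/139))) = √(11108 + √(-1/4666 - 1/556)) = √(11108 + √(-2611/1297148)) = √(11108 + I*√846713357/648574)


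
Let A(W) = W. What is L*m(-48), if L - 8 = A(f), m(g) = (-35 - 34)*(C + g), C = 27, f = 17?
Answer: 36225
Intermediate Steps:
m(g) = -1863 - 69*g (m(g) = (-35 - 34)*(27 + g) = -69*(27 + g) = -1863 - 69*g)
L = 25 (L = 8 + 17 = 25)
L*m(-48) = 25*(-1863 - 69*(-48)) = 25*(-1863 + 3312) = 25*1449 = 36225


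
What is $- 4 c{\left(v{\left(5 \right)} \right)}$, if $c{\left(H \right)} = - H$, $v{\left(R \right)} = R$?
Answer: $20$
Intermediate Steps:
$- 4 c{\left(v{\left(5 \right)} \right)} = - 4 \left(\left(-1\right) 5\right) = \left(-4\right) \left(-5\right) = 20$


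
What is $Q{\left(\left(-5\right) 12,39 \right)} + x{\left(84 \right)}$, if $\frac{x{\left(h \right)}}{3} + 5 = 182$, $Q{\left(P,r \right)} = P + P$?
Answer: $411$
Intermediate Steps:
$Q{\left(P,r \right)} = 2 P$
$x{\left(h \right)} = 531$ ($x{\left(h \right)} = -15 + 3 \cdot 182 = -15 + 546 = 531$)
$Q{\left(\left(-5\right) 12,39 \right)} + x{\left(84 \right)} = 2 \left(\left(-5\right) 12\right) + 531 = 2 \left(-60\right) + 531 = -120 + 531 = 411$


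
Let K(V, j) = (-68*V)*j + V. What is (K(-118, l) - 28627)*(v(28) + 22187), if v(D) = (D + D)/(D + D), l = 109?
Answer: 18768185748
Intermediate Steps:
v(D) = 1 (v(D) = (2*D)/((2*D)) = (2*D)*(1/(2*D)) = 1)
K(V, j) = V - 68*V*j (K(V, j) = -68*V*j + V = V - 68*V*j)
(K(-118, l) - 28627)*(v(28) + 22187) = (-118*(1 - 68*109) - 28627)*(1 + 22187) = (-118*(1 - 7412) - 28627)*22188 = (-118*(-7411) - 28627)*22188 = (874498 - 28627)*22188 = 845871*22188 = 18768185748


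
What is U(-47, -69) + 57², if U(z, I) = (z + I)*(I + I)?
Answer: 19257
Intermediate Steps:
U(z, I) = 2*I*(I + z) (U(z, I) = (I + z)*(2*I) = 2*I*(I + z))
U(-47, -69) + 57² = 2*(-69)*(-69 - 47) + 57² = 2*(-69)*(-116) + 3249 = 16008 + 3249 = 19257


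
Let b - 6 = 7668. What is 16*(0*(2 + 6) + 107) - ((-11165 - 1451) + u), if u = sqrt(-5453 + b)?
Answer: 14328 - sqrt(2221) ≈ 14281.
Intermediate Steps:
b = 7674 (b = 6 + 7668 = 7674)
u = sqrt(2221) (u = sqrt(-5453 + 7674) = sqrt(2221) ≈ 47.128)
16*(0*(2 + 6) + 107) - ((-11165 - 1451) + u) = 16*(0*(2 + 6) + 107) - ((-11165 - 1451) + sqrt(2221)) = 16*(0*8 + 107) - (-12616 + sqrt(2221)) = 16*(0 + 107) + (12616 - sqrt(2221)) = 16*107 + (12616 - sqrt(2221)) = 1712 + (12616 - sqrt(2221)) = 14328 - sqrt(2221)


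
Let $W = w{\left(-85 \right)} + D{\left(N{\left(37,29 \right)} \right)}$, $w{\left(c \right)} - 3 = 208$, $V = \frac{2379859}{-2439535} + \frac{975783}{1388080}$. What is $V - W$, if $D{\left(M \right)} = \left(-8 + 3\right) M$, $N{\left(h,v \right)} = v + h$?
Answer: $\frac{80408624298677}{677253948560} \approx 118.73$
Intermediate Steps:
$N{\left(h,v \right)} = h + v$
$V = - \frac{184595579963}{677253948560}$ ($V = 2379859 \left(- \frac{1}{2439535}\right) + 975783 \cdot \frac{1}{1388080} = - \frac{2379859}{2439535} + \frac{975783}{1388080} = - \frac{184595579963}{677253948560} \approx -0.27256$)
$w{\left(c \right)} = 211$ ($w{\left(c \right)} = 3 + 208 = 211$)
$D{\left(M \right)} = - 5 M$
$W = -119$ ($W = 211 - 5 \left(37 + 29\right) = 211 - 330 = -119$)
$V - W = - \frac{184595579963}{677253948560} - -119 = - \frac{184595579963}{677253948560} + 119 = \frac{80408624298677}{677253948560}$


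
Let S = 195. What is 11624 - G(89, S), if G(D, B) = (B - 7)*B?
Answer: -25036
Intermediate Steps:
G(D, B) = B*(-7 + B) (G(D, B) = (-7 + B)*B = B*(-7 + B))
11624 - G(89, S) = 11624 - 195*(-7 + 195) = 11624 - 195*188 = 11624 - 1*36660 = 11624 - 36660 = -25036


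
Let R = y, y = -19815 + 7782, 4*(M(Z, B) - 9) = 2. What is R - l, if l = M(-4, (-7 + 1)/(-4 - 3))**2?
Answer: -48493/4 ≈ -12123.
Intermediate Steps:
M(Z, B) = 19/2 (M(Z, B) = 9 + (1/4)*2 = 9 + 1/2 = 19/2)
y = -12033
R = -12033
l = 361/4 (l = (19/2)**2 = 361/4 ≈ 90.250)
R - l = -12033 - 1*361/4 = -12033 - 361/4 = -48493/4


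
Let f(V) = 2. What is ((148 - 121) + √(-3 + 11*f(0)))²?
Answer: (27 + √19)² ≈ 983.38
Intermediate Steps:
((148 - 121) + √(-3 + 11*f(0)))² = ((148 - 121) + √(-3 + 11*2))² = (27 + √(-3 + 22))² = (27 + √19)²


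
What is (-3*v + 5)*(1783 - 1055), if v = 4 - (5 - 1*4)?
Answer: -2912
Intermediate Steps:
v = 3 (v = 4 - (5 - 4) = 4 - 1*1 = 4 - 1 = 3)
(-3*v + 5)*(1783 - 1055) = (-3*3 + 5)*(1783 - 1055) = (-9 + 5)*728 = -4*728 = -2912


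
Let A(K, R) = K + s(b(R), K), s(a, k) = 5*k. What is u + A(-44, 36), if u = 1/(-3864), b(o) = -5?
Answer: -1020097/3864 ≈ -264.00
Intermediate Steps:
u = -1/3864 ≈ -0.00025880
A(K, R) = 6*K (A(K, R) = K + 5*K = 6*K)
u + A(-44, 36) = -1/3864 + 6*(-44) = -1/3864 - 264 = -1020097/3864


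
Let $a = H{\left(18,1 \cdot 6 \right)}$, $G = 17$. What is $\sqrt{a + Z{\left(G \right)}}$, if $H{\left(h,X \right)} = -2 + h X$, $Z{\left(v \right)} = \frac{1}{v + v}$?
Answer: $\frac{\sqrt{122570}}{34} \approx 10.297$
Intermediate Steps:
$Z{\left(v \right)} = \frac{1}{2 v}$
$H{\left(h,X \right)} = -2 + X h$
$a = 106$ ($a = -2 + 1 \cdot 6 \cdot 18 = -2 + 6 \cdot 18 = -2 + 108 = 106$)
$\sqrt{a + Z{\left(G \right)}} = \sqrt{106 + \frac{1}{2 \cdot 17}} = \sqrt{106 + \frac{1}{2} \cdot \frac{1}{17}} = \sqrt{106 + \frac{1}{34}} = \sqrt{\frac{3605}{34}} = \frac{\sqrt{122570}}{34}$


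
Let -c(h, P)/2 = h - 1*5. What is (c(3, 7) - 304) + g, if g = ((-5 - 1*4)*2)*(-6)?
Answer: -192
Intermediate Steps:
g = 108 (g = ((-5 - 4)*2)*(-6) = -9*2*(-6) = -18*(-6) = 108)
c(h, P) = 10 - 2*h (c(h, P) = -2*(h - 1*5) = -2*(h - 5) = -2*(-5 + h) = 10 - 2*h)
(c(3, 7) - 304) + g = ((10 - 2*3) - 304) + 108 = ((10 - 6) - 304) + 108 = (4 - 304) + 108 = -300 + 108 = -192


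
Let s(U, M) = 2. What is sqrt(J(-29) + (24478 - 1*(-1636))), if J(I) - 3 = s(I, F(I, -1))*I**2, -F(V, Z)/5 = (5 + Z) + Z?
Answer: sqrt(27799) ≈ 166.73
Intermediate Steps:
F(V, Z) = -25 - 10*Z (F(V, Z) = -5*((5 + Z) + Z) = -5*(5 + 2*Z) = -25 - 10*Z)
J(I) = 3 + 2*I**2
sqrt(J(-29) + (24478 - 1*(-1636))) = sqrt((3 + 2*(-29)**2) + (24478 - 1*(-1636))) = sqrt((3 + 2*841) + (24478 + 1636)) = sqrt((3 + 1682) + 26114) = sqrt(1685 + 26114) = sqrt(27799)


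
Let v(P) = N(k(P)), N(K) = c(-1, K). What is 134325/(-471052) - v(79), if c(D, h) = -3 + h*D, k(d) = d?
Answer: 38491939/471052 ≈ 81.715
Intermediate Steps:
c(D, h) = -3 + D*h
N(K) = -3 - K
v(P) = -3 - P
134325/(-471052) - v(79) = 134325/(-471052) - (-3 - 1*79) = 134325*(-1/471052) - (-3 - 79) = -134325/471052 - 1*(-82) = -134325/471052 + 82 = 38491939/471052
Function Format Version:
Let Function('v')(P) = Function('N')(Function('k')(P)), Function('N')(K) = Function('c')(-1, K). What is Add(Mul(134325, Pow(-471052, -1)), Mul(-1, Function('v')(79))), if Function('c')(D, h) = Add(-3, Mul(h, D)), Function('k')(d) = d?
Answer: Rational(38491939, 471052) ≈ 81.715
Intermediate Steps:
Function('c')(D, h) = Add(-3, Mul(D, h))
Function('N')(K) = Add(-3, Mul(-1, K))
Function('v')(P) = Add(-3, Mul(-1, P))
Add(Mul(134325, Pow(-471052, -1)), Mul(-1, Function('v')(79))) = Add(Mul(134325, Pow(-471052, -1)), Mul(-1, Add(-3, Mul(-1, 79)))) = Add(Mul(134325, Rational(-1, 471052)), Mul(-1, Add(-3, -79))) = Add(Rational(-134325, 471052), Mul(-1, -82)) = Add(Rational(-134325, 471052), 82) = Rational(38491939, 471052)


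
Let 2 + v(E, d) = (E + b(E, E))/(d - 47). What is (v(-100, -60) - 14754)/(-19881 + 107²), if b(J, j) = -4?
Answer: 394697/225556 ≈ 1.7499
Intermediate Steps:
v(E, d) = -2 + (-4 + E)/(-47 + d) (v(E, d) = -2 + (E - 4)/(d - 47) = -2 + (-4 + E)/(-47 + d))
(v(-100, -60) - 14754)/(-19881 + 107²) = ((90 - 100 - 2*(-60))/(-47 - 60) - 14754)/(-19881 + 107²) = ((90 - 100 + 120)/(-107) - 14754)/(-19881 + 11449) = (-1/107*110 - 14754)/(-8432) = (-110/107 - 14754)*(-1/8432) = -1578788/107*(-1/8432) = 394697/225556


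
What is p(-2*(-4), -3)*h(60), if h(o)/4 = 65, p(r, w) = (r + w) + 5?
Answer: 2600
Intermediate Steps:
p(r, w) = 5 + r + w
h(o) = 260 (h(o) = 4*65 = 260)
p(-2*(-4), -3)*h(60) = (5 - 2*(-4) - 3)*260 = (5 + 8 - 3)*260 = 10*260 = 2600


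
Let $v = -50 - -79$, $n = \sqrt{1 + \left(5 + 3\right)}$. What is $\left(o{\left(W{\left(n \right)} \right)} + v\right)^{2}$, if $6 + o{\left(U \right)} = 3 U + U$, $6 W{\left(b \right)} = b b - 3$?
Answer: $729$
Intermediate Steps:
$n = 3$ ($n = \sqrt{1 + 8} = \sqrt{9} = 3$)
$W{\left(b \right)} = - \frac{1}{2} + \frac{b^{2}}{6}$ ($W{\left(b \right)} = \frac{b b - 3}{6} = \frac{b^{2} - 3}{6} = \frac{-3 + b^{2}}{6} = - \frac{1}{2} + \frac{b^{2}}{6}$)
$o{\left(U \right)} = -6 + 4 U$ ($o{\left(U \right)} = -6 + \left(3 U + U\right) = -6 + 4 U$)
$v = 29$ ($v = -50 + 79 = 29$)
$\left(o{\left(W{\left(n \right)} \right)} + v\right)^{2} = \left(\left(-6 + 4 \left(- \frac{1}{2} + \frac{3^{2}}{6}\right)\right) + 29\right)^{2} = \left(\left(-6 + 4 \left(- \frac{1}{2} + \frac{1}{6} \cdot 9\right)\right) + 29\right)^{2} = \left(\left(-6 + 4 \left(- \frac{1}{2} + \frac{3}{2}\right)\right) + 29\right)^{2} = \left(\left(-6 + 4 \cdot 1\right) + 29\right)^{2} = \left(\left(-6 + 4\right) + 29\right)^{2} = \left(-2 + 29\right)^{2} = 27^{2} = 729$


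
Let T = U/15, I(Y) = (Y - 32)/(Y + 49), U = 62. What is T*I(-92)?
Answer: 7688/645 ≈ 11.919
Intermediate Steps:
I(Y) = (-32 + Y)/(49 + Y)
T = 62/15 ≈ 4.1333
T*I(-92) = 62*((-32 - 92)/(49 - 92))/15 = 62*(-124/(-43))/15 = 62*(-1/43*(-124))/15 = (62/15)*(124/43) = 7688/645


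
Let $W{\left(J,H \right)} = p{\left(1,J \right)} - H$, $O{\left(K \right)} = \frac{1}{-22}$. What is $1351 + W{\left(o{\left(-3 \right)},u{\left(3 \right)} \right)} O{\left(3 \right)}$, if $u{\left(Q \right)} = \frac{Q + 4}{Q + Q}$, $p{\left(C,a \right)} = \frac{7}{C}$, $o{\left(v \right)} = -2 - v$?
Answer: $\frac{178297}{132} \approx 1350.7$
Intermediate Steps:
$u{\left(Q \right)} = \frac{4 + Q}{2 Q}$
$O{\left(K \right)} = - \frac{1}{22}$
$W{\left(J,H \right)} = 7 - H$ ($W{\left(J,H \right)} = \frac{7}{1} - H = 7 \cdot 1 - H = 7 - H$)
$1351 + W{\left(o{\left(-3 \right)},u{\left(3 \right)} \right)} O{\left(3 \right)} = 1351 + \left(7 - \frac{4 + 3}{2 \cdot 3}\right) \left(- \frac{1}{22}\right) = 1351 + \left(7 - \frac{1}{2} \cdot \frac{1}{3} \cdot 7\right) \left(- \frac{1}{22}\right) = 1351 + \left(7 - \frac{7}{6}\right) \left(- \frac{1}{22}\right) = 1351 + \frac{35}{6} \left(- \frac{1}{22}\right) = 1351 - \frac{35}{132} = \frac{178297}{132}$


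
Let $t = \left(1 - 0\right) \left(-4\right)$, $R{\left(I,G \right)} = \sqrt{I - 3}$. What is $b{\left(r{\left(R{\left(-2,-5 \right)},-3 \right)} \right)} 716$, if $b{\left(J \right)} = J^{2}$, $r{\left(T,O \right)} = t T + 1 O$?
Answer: $-50836 + 17184 i \sqrt{5} \approx -50836.0 + 38425.0 i$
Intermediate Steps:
$R{\left(I,G \right)} = \sqrt{-3 + I}$
$t = -4$ ($t = \left(1 + 0\right) \left(-4\right) = 1 \left(-4\right) = -4$)
$r{\left(T,O \right)} = O - 4 T$ ($r{\left(T,O \right)} = - 4 T + 1 O = - 4 T + O = O - 4 T$)
$b{\left(r{\left(R{\left(-2,-5 \right)},-3 \right)} \right)} 716 = \left(-3 - 4 \sqrt{-3 - 2}\right)^{2} \cdot 716 = \left(-3 - 4 \sqrt{-5}\right)^{2} \cdot 716 = \left(-3 - 4 i \sqrt{5}\right)^{2} \cdot 716 = 716 \left(-3 - 4 i \sqrt{5}\right)^{2}$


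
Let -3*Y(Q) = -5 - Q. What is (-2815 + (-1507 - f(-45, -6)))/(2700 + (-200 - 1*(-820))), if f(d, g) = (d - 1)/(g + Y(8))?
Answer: -5437/4150 ≈ -1.3101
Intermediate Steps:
Y(Q) = 5/3 + Q/3 (Y(Q) = -(-5 - Q)/3 = 5/3 + Q/3)
f(d, g) = (-1 + d)/(13/3 + g) (f(d, g) = (d - 1)/(g + (5/3 + (⅓)*8)) = (-1 + d)/(g + (5/3 + 8/3)) = (-1 + d)/(g + 13/3) = (-1 + d)/(13/3 + g))
(-2815 + (-1507 - f(-45, -6)))/(2700 + (-200 - 1*(-820))) = (-2815 + (-1507 - 3*(-1 - 45)/(13 + 3*(-6))))/(2700 + (-200 - 1*(-820))) = (-2815 + (-1507 - 3*(-46)/(13 - 18)))/(2700 + (-200 + 820)) = (-2815 + (-1507 - 3*(-46)/(-5)))/(2700 + 620) = (-2815 + (-1507 - 3*(-1)*(-46)/5))/3320 = (-2815 + (-1507 - 1*138/5))*(1/3320) = (-2815 + (-1507 - 138/5))*(1/3320) = (-2815 - 7673/5)*(1/3320) = -21748/5*1/3320 = -5437/4150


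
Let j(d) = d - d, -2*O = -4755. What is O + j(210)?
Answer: 4755/2 ≈ 2377.5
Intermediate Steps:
O = 4755/2 (O = -½*(-4755) = 4755/2 ≈ 2377.5)
j(d) = 0
O + j(210) = 4755/2 + 0 = 4755/2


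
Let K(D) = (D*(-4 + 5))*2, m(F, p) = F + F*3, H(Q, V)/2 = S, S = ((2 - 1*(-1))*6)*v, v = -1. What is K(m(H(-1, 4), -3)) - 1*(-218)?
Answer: -70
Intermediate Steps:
S = -18 (S = ((2 - 1*(-1))*6)*(-1) = ((2 + 1)*6)*(-1) = (3*6)*(-1) = 18*(-1) = -18)
H(Q, V) = -36 (H(Q, V) = 2*(-18) = -36)
m(F, p) = 4*F (m(F, p) = F + 3*F = 4*F)
K(D) = 2*D (K(D) = (D*1)*2 = D*2 = 2*D)
K(m(H(-1, 4), -3)) - 1*(-218) = 2*(4*(-36)) - 1*(-218) = 2*(-144) + 218 = -288 + 218 = -70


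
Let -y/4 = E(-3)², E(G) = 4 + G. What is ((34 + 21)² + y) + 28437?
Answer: 31458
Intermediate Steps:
y = -4 (y = -4*(4 - 3)² = -4*1² = -4*1 = -4)
((34 + 21)² + y) + 28437 = ((34 + 21)² - 4) + 28437 = (55² - 4) + 28437 = (3025 - 4) + 28437 = 3021 + 28437 = 31458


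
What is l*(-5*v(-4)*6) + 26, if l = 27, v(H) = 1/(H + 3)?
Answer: 836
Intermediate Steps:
v(H) = 1/(3 + H)
l*(-5*v(-4)*6) + 26 = 27*(-5/(3 - 4)*6) + 26 = 27*(-5/(-1)*6) + 26 = 27*(-5*(-1)*6) + 26 = 27*(5*6) + 26 = 27*30 + 26 = 810 + 26 = 836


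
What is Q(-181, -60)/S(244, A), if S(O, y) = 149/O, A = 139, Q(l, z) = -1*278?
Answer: -67832/149 ≈ -455.25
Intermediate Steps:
Q(l, z) = -278
Q(-181, -60)/S(244, A) = -278/(149/244) = -278/(149*(1/244)) = -278/149/244 = -278*244/149 = -67832/149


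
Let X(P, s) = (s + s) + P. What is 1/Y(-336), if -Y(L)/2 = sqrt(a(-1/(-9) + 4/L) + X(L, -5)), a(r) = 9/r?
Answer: 5*I*sqrt(6382)/12764 ≈ 0.031294*I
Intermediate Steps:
X(P, s) = P + 2*s (X(P, s) = 2*s + P = P + 2*s)
Y(L) = -2*sqrt(-10 + L + 9/(1/9 + 4/L)) (Y(L) = -2*sqrt(9/(-1/(-9) + 4/L) + (L + 2*(-5))) = -2*sqrt(9/(-1*(-1/9) + 4/L) + (L - 10)) = -2*sqrt(9/(1/9 + 4/L) + (-10 + L)) = -2*sqrt(-10 + L + 9/(1/9 + 4/L)))
1/Y(-336) = 1/(-2*sqrt(-360 + (-336)**2 + 107*(-336))*(I*sqrt(3)/30)) = 1/(-2*sqrt(-360 + 112896 - 35952)*(I*sqrt(3)/30)) = 1/(-2*I*sqrt(6382)/5) = 5*I*sqrt(6382)/12764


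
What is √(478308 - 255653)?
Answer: √222655 ≈ 471.86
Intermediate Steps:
√(478308 - 255653) = √222655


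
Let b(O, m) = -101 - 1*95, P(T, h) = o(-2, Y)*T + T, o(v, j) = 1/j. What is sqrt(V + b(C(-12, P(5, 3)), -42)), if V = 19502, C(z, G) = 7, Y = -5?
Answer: 7*sqrt(394) ≈ 138.95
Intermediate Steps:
P(T, h) = 4*T/5 (P(T, h) = T/(-5) + T = -T/5 + T = 4*T/5)
b(O, m) = -196 (b(O, m) = -101 - 95 = -196)
sqrt(V + b(C(-12, P(5, 3)), -42)) = sqrt(19502 - 196) = sqrt(19306) = 7*sqrt(394)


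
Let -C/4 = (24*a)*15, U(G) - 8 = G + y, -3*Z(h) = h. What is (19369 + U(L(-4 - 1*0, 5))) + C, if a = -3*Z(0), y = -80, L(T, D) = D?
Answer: 19302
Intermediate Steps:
Z(h) = -h/3
a = 0 (a = -(-1)*0 = -3*0 = 0)
U(G) = -72 + G (U(G) = 8 + (G - 80) = 8 + (-80 + G) = -72 + G)
C = 0 (C = -4*24*0*15 = -0*15 = -4*0 = 0)
(19369 + U(L(-4 - 1*0, 5))) + C = (19369 + (-72 + 5)) + 0 = (19369 - 67) + 0 = 19302 + 0 = 19302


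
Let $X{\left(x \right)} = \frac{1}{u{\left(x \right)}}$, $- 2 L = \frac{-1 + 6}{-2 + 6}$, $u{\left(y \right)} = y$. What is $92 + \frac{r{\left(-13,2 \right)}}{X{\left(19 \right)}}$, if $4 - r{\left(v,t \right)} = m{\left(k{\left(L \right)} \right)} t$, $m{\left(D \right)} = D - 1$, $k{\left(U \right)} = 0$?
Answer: $206$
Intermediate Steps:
$L = - \frac{5}{8}$ ($L = - \frac{\left(-1 + 6\right) \frac{1}{-2 + 6}}{2} = - \frac{5 \cdot \frac{1}{4}}{2} = \left(- \frac{1}{2}\right) \frac{5}{4} = - \frac{5}{8} \approx -0.625$)
$m{\left(D \right)} = -1 + D$ ($m{\left(D \right)} = D - 1 = -1 + D$)
$X{\left(x \right)} = \frac{1}{x}$
$r{\left(v,t \right)} = 4 + t$ ($r{\left(v,t \right)} = 4 - \left(-1 + 0\right) t = 4 - - t = 4 + t$)
$92 + \frac{r{\left(-13,2 \right)}}{X{\left(19 \right)}} = 92 + \frac{4 + 2}{\frac{1}{19}} = 92 + 6 \frac{1}{\frac{1}{19}} = 92 + 6 \cdot 19 = 92 + 114 = 206$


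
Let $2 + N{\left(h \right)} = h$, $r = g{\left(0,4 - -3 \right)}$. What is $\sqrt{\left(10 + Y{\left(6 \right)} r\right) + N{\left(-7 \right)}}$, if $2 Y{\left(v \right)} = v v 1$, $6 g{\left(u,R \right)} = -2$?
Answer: $i \sqrt{5} \approx 2.2361 i$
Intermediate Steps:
$g{\left(u,R \right)} = - \frac{1}{3}$ ($g{\left(u,R \right)} = \frac{1}{6} \left(-2\right) = - \frac{1}{3}$)
$r = - \frac{1}{3} \approx -0.33333$
$Y{\left(v \right)} = \frac{v^{2}}{2}$ ($Y{\left(v \right)} = \frac{v v 1}{2} = \frac{v^{2} \cdot 1}{2} = \frac{v^{2}}{2}$)
$N{\left(h \right)} = -2 + h$
$\sqrt{\left(10 + Y{\left(6 \right)} r\right) + N{\left(-7 \right)}} = \sqrt{\left(10 + \frac{6^{2}}{2} \left(- \frac{1}{3}\right)\right) - 9} = \sqrt{\left(10 + \frac{1}{2} \cdot 36 \left(- \frac{1}{3}\right)\right) - 9} = \sqrt{\left(10 + 18 \left(- \frac{1}{3}\right)\right) - 9} = \sqrt{\left(10 - 6\right) - 9} = \sqrt{4 - 9} = \sqrt{-5} = i \sqrt{5}$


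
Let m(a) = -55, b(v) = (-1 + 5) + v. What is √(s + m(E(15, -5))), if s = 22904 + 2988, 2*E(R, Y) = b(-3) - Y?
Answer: √25837 ≈ 160.74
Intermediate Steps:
b(v) = 4 + v
E(R, Y) = ½ - Y/2 (E(R, Y) = ((4 - 3) - Y)/2 = (1 - Y)/2 = ½ - Y/2)
s = 25892
√(s + m(E(15, -5))) = √(25892 - 55) = √25837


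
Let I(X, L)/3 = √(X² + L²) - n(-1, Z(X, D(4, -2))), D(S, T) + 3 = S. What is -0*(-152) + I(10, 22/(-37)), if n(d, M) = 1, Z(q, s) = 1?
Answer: -3 + 6*√34346/37 ≈ 27.053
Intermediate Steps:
D(S, T) = -3 + S
I(X, L) = -3 + 3*√(L² + X²) (I(X, L) = 3*(√(X² + L²) - 1*1) = 3*(√(L² + X²) - 1) = 3*(-1 + √(L² + X²)) = -3 + 3*√(L² + X²))
-0*(-152) + I(10, 22/(-37)) = -0*(-152) + (-3 + 3*√((22/(-37))² + 10²)) = -1211*0 + (-3 + 3*√((22*(-1/37))² + 100)) = 0 + (-3 + 3*√((-22/37)² + 100)) = 0 + (-3 + 3*√(484/1369 + 100)) = 0 + (-3 + 3*√(137384/1369)) = 0 + (-3 + 3*(2*√34346/37)) = 0 + (-3 + 6*√34346/37) = -3 + 6*√34346/37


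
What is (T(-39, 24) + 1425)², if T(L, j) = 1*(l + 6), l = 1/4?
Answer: 32775625/16 ≈ 2.0485e+6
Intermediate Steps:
l = ¼ (l = 1*(¼) = ¼ ≈ 0.25000)
T(L, j) = 25/4 (T(L, j) = 1*(¼ + 6) = 1*(25/4) = 25/4)
(T(-39, 24) + 1425)² = (25/4 + 1425)² = (5725/4)² = 32775625/16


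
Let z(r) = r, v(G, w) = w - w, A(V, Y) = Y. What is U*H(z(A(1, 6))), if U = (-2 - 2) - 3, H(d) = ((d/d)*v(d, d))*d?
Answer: 0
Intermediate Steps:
v(G, w) = 0
H(d) = 0 (H(d) = ((d/d)*0)*d = (1*0)*d = 0*d = 0)
U = -7 (U = -4 - 3 = -7)
U*H(z(A(1, 6))) = -7*0 = 0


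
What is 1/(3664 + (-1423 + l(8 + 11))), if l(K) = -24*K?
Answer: 1/1785 ≈ 0.00056022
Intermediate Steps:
1/(3664 + (-1423 + l(8 + 11))) = 1/(3664 + (-1423 - 24*(8 + 11))) = 1/(3664 + (-1423 - 24*19)) = 1/(3664 + (-1423 - 456)) = 1/(3664 - 1879) = 1/1785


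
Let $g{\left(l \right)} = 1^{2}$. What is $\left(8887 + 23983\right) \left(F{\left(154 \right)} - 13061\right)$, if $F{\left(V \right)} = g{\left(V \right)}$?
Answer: $-429282200$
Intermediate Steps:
$g{\left(l \right)} = 1$
$F{\left(V \right)} = 1$
$\left(8887 + 23983\right) \left(F{\left(154 \right)} - 13061\right) = \left(8887 + 23983\right) \left(1 - 13061\right) = 32870 \left(-13060\right) = -429282200$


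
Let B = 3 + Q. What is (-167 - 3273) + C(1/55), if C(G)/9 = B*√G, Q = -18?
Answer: -3440 - 27*√55/11 ≈ -3458.2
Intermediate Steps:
B = -15 (B = 3 - 18 = -15)
C(G) = -135*√G (C(G) = 9*(-15*√G) = -135*√G)
(-167 - 3273) + C(1/55) = (-167 - 3273) - 135*√55/55 = -3440 - 27*√55/11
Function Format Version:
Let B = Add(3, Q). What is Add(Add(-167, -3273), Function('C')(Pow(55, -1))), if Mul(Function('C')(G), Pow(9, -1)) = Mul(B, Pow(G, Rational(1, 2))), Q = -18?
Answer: Add(-3440, Mul(Rational(-27, 11), Pow(55, Rational(1, 2)))) ≈ -3458.2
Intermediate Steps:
B = -15 (B = Add(3, -18) = -15)
Function('C')(G) = Mul(-135, Pow(G, Rational(1, 2))) (Function('C')(G) = Mul(9, Mul(-15, Pow(G, Rational(1, 2)))) = Mul(-135, Pow(G, Rational(1, 2))))
Add(Add(-167, -3273), Function('C')(Pow(55, -1))) = Add(Add(-167, -3273), Mul(-135, Pow(Pow(55, -1), Rational(1, 2)))) = Add(-3440, Mul(-135, Pow(Rational(1, 55), Rational(1, 2)))) = Add(-3440, Mul(-135, Mul(Rational(1, 55), Pow(55, Rational(1, 2))))) = Add(-3440, Mul(Rational(-27, 11), Pow(55, Rational(1, 2))))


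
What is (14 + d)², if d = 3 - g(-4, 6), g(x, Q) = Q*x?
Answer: 1681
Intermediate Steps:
d = 27 (d = 3 - 6*(-4) = 3 - 1*(-24) = 3 + 24 = 27)
(14 + d)² = (14 + 27)² = 41² = 1681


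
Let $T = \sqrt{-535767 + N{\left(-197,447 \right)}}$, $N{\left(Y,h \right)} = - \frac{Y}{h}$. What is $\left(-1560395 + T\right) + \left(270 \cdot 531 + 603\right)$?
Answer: $-1416422 + \frac{2 i \sqrt{26762745111}}{447} \approx -1.4164 \cdot 10^{6} + 731.96 i$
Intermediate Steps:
$N{\left(Y,h \right)} = - \frac{Y}{h}$
$T = \frac{2 i \sqrt{26762745111}}{447}$ ($T = \sqrt{-535767 - - \frac{197}{447}} = \sqrt{-535767 - \left(-197\right) \frac{1}{447}} = \sqrt{-535767 + \frac{197}{447}} = \sqrt{- \frac{239487652}{447}} = \frac{2 i \sqrt{26762745111}}{447} \approx 731.96 i$)
$\left(-1560395 + T\right) + \left(270 \cdot 531 + 603\right) = \left(-1560395 + \frac{2 i \sqrt{26762745111}}{447}\right) + \left(270 \cdot 531 + 603\right) = \left(-1560395 + \frac{2 i \sqrt{26762745111}}{447}\right) + \left(143370 + 603\right) = \left(-1560395 + \frac{2 i \sqrt{26762745111}}{447}\right) + 143973 = -1416422 + \frac{2 i \sqrt{26762745111}}{447}$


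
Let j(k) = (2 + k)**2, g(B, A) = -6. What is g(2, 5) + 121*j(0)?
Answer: 478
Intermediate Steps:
g(2, 5) + 121*j(0) = -6 + 121*(2 + 0)**2 = -6 + 121*2**2 = -6 + 121*4 = -6 + 484 = 478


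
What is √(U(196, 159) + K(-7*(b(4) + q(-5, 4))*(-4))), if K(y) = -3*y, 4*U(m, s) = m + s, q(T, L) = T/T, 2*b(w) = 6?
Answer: I*√989/2 ≈ 15.724*I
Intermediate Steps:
b(w) = 3 (b(w) = (½)*6 = 3)
q(T, L) = 1
U(m, s) = m/4 + s/4 (U(m, s) = (m + s)/4 = m/4 + s/4)
√(U(196, 159) + K(-7*(b(4) + q(-5, 4))*(-4))) = √(((¼)*196 + (¼)*159) - (-21)*(3 + 1)*(-4)) = √((49 + 159/4) - (-21)*4*(-4)) = √(355/4 - (-21)*(-16)) = √(355/4 - 3*112) = √(355/4 - 336) = √(-989/4) = I*√989/2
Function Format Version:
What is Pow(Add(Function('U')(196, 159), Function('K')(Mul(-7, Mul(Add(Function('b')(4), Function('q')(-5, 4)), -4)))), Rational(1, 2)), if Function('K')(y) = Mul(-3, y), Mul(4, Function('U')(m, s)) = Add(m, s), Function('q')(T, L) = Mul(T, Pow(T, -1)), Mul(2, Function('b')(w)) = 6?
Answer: Mul(Rational(1, 2), I, Pow(989, Rational(1, 2))) ≈ Mul(15.724, I)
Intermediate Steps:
Function('b')(w) = 3 (Function('b')(w) = Mul(Rational(1, 2), 6) = 3)
Function('q')(T, L) = 1
Function('U')(m, s) = Add(Mul(Rational(1, 4), m), Mul(Rational(1, 4), s)) (Function('U')(m, s) = Mul(Rational(1, 4), Add(m, s)) = Add(Mul(Rational(1, 4), m), Mul(Rational(1, 4), s)))
Pow(Add(Function('U')(196, 159), Function('K')(Mul(-7, Mul(Add(Function('b')(4), Function('q')(-5, 4)), -4)))), Rational(1, 2)) = Pow(Add(Add(Mul(Rational(1, 4), 196), Mul(Rational(1, 4), 159)), Mul(-3, Mul(-7, Mul(Add(3, 1), -4)))), Rational(1, 2)) = Pow(Add(Add(49, Rational(159, 4)), Mul(-3, Mul(-7, Mul(4, -4)))), Rational(1, 2)) = Pow(Add(Rational(355, 4), Mul(-3, Mul(-7, -16))), Rational(1, 2)) = Pow(Add(Rational(355, 4), Mul(-3, 112)), Rational(1, 2)) = Pow(Add(Rational(355, 4), -336), Rational(1, 2)) = Pow(Rational(-989, 4), Rational(1, 2)) = Mul(Rational(1, 2), I, Pow(989, Rational(1, 2)))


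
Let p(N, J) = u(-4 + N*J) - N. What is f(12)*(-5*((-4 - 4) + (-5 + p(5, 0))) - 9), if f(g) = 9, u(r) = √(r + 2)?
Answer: 729 - 45*I*√2 ≈ 729.0 - 63.64*I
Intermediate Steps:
u(r) = √(2 + r)
p(N, J) = √(-2 + J*N) - N (p(N, J) = √(2 + (-4 + N*J)) - N = √(2 + (-4 + J*N)) - N = √(-2 + J*N) - N)
f(12)*(-5*((-4 - 4) + (-5 + p(5, 0))) - 9) = 9*(-5*((-4 - 4) + (-5 + (√(-2 + 0*5) - 1*5))) - 9) = 9*(-5*(-8 + (-5 + (√(-2 + 0) - 5))) - 9) = 9*(-5*(-8 + (-5 + (√(-2) - 5))) - 9) = 9*(-5*(-8 + (-5 + (I*√2 - 5))) - 9) = 9*(-5*(-8 + (-5 + (-5 + I*√2))) - 9) = 9*(-5*(-8 + (-10 + I*√2)) - 9) = 9*(-5*(-18 + I*√2) - 9) = 9*((90 - 5*I*√2) - 9) = 9*(81 - 5*I*√2) = 729 - 45*I*√2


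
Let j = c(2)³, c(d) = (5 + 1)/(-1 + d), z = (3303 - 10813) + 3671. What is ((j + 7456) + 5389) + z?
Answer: 9222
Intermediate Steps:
z = -3839 (z = -7510 + 3671 = -3839)
c(d) = 6/(-1 + d)
j = 216 (j = (6/(-1 + 2))³ = (6/1)³ = (6*1)³ = 6³ = 216)
((j + 7456) + 5389) + z = ((216 + 7456) + 5389) - 3839 = (7672 + 5389) - 3839 = 13061 - 3839 = 9222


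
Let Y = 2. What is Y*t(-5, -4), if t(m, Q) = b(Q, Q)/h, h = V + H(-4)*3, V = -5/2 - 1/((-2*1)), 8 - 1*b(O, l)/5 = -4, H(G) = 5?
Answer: 120/13 ≈ 9.2308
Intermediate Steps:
b(O, l) = 60 (b(O, l) = 40 - 5*(-4) = 40 + 20 = 60)
V = -2 (V = -5*½ - 1/(-2) = -5/2 - 1*(-½) = -5/2 + ½ = -2)
h = 13 (h = -2 + 5*3 = -2 + 15 = 13)
t(m, Q) = 60/13
Y*t(-5, -4) = 2*(60/13) = 120/13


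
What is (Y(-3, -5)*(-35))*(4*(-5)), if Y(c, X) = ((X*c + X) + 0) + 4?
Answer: 9800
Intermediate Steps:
Y(c, X) = 4 + X + X*c (Y(c, X) = ((X + X*c) + 0) + 4 = (X + X*c) + 4 = 4 + X + X*c)
(Y(-3, -5)*(-35))*(4*(-5)) = ((4 - 5 - 5*(-3))*(-35))*(4*(-5)) = ((4 - 5 + 15)*(-35))*(-20) = (14*(-35))*(-20) = -490*(-20) = 9800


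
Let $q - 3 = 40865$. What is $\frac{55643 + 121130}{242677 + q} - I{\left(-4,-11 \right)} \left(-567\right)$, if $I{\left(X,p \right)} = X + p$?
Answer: $- \frac{2411373452}{283545} \approx -8504.4$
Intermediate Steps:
$q = 40868$ ($q = 3 + 40865 = 40868$)
$\frac{55643 + 121130}{242677 + q} - I{\left(-4,-11 \right)} \left(-567\right) = \frac{55643 + 121130}{242677 + 40868} - \left(-4 - 11\right) \left(-567\right) = \frac{176773}{283545} - \left(-15\right) \left(-567\right) = 176773 \cdot \frac{1}{283545} - 8505 = \frac{176773}{283545} - 8505 = - \frac{2411373452}{283545}$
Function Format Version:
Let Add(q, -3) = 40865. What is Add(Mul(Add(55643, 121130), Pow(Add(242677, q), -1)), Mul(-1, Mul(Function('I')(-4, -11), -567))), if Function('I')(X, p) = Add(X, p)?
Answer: Rational(-2411373452, 283545) ≈ -8504.4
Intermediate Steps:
q = 40868 (q = Add(3, 40865) = 40868)
Add(Mul(Add(55643, 121130), Pow(Add(242677, q), -1)), Mul(-1, Mul(Function('I')(-4, -11), -567))) = Add(Mul(Add(55643, 121130), Pow(Add(242677, 40868), -1)), Mul(-1, Mul(Add(-4, -11), -567))) = Add(Mul(176773, Pow(283545, -1)), Mul(-1, Mul(-15, -567))) = Add(Mul(176773, Rational(1, 283545)), Mul(-1, 8505)) = Add(Rational(176773, 283545), -8505) = Rational(-2411373452, 283545)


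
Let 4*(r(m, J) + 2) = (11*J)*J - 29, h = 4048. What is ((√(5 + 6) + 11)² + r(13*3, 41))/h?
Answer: 9491/8096 + √11/184 ≈ 1.1903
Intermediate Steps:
r(m, J) = -37/4 + 11*J²/4 (r(m, J) = -2 + ((11*J)*J - 29)/4 = -2 + (11*J² - 29)/4 = -2 + (-29 + 11*J²)/4 = -2 + (-29/4 + 11*J²/4) = -37/4 + 11*J²/4)
((√(5 + 6) + 11)² + r(13*3, 41))/h = ((√(5 + 6) + 11)² + (-37/4 + (11/4)*41²))/4048 = ((√11 + 11)² + (-37/4 + (11/4)*1681))*(1/4048) = ((11 + √11)² + (-37/4 + 18491/4))*(1/4048) = ((11 + √11)² + 9227/2)*(1/4048) = (9227/2 + (11 + √11)²)*(1/4048) = 9227/8096 + (11 + √11)²/4048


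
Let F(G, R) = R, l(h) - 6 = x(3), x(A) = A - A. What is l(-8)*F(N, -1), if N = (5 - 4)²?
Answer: -6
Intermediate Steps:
x(A) = 0
l(h) = 6 (l(h) = 6 + 0 = 6)
N = 1 (N = 1² = 1)
l(-8)*F(N, -1) = 6*(-1) = -6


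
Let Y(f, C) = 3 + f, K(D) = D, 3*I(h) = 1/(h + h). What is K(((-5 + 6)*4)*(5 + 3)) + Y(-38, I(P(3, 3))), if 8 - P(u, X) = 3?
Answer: -3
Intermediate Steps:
P(u, X) = 5 (P(u, X) = 8 - 1*3 = 8 - 3 = 5)
I(h) = 1/(6*h) (I(h) = 1/(3*(h + h)) = 1/(3*((2*h))) = (1/(2*h))/3 = 1/(6*h))
K(((-5 + 6)*4)*(5 + 3)) + Y(-38, I(P(3, 3))) = ((-5 + 6)*4)*(5 + 3) + (3 - 38) = (1*4)*8 - 35 = 4*8 - 35 = 32 - 35 = -3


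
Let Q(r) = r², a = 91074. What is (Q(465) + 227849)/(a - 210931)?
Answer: -444074/119857 ≈ -3.7050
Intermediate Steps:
(Q(465) + 227849)/(a - 210931) = (465² + 227849)/(91074 - 210931) = (216225 + 227849)/(-119857) = 444074*(-1/119857) = -444074/119857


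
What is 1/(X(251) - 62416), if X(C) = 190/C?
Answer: -251/15666226 ≈ -1.6022e-5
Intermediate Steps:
1/(X(251) - 62416) = 1/(190/251 - 62416) = 1/(-15666226/251) = -251/15666226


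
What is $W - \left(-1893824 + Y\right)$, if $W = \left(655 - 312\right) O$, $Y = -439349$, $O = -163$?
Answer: $2277264$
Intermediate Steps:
$W = -55909$ ($W = \left(655 - 312\right) \left(-163\right) = 343 \left(-163\right) = -55909$)
$W - \left(-1893824 + Y\right) = -55909 - \left(-1893824 - 439349\right) = -55909 - -2333173 = -55909 + 2333173 = 2277264$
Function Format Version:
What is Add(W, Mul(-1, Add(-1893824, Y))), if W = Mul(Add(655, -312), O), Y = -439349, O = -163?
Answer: 2277264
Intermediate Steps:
W = -55909 (W = Mul(Add(655, -312), -163) = Mul(343, -163) = -55909)
Add(W, Mul(-1, Add(-1893824, Y))) = Add(-55909, Mul(-1, Add(-1893824, -439349))) = Add(-55909, Mul(-1, -2333173)) = Add(-55909, 2333173) = 2277264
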